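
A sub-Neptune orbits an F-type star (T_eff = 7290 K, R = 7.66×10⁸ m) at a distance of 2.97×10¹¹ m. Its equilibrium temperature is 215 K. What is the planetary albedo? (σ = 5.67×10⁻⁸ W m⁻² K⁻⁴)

L = 4πR_⋆²σT_⋆⁴ = 4π(7.66×10⁸)² × 5.67×10⁻⁸ × (7290)⁴ = 1.18×10²⁷ W.
S = L/(4πd²) = 1070 W m⁻².
From T_eq⁴ = S(1−A)/(4σ): 1−A = 4σT_eq⁴/S.
1−A = 4 × 5.67×10⁻⁸ × (215)⁴ / 1070 = 0.455.

A ≈ 0.55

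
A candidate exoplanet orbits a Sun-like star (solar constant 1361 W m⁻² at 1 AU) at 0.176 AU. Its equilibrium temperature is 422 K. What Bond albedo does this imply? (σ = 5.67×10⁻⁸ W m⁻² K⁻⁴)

Flux at 0.176 AU: S = 1361/0.176² = 4.39×10⁴ W m⁻².
From T_eq⁴ = S(1−A)/(4σ): 1−A = 4σT_eq⁴/S.
1−A = 4 × 5.67×10⁻⁸ × (422)⁴ / 4.39×10⁴ = 0.164.

A ≈ 0.84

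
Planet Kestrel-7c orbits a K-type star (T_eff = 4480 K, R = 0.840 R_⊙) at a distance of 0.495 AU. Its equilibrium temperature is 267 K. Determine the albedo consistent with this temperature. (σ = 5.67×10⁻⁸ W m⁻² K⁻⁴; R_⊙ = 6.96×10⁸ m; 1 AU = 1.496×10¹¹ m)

A ≈ 0.19

R_⋆ = 0.840 × 6.96×10⁸ = 5.85×10⁸ m.
d = 0.495 AU = 7.41×10¹⁰ m.
L = 4πR_⋆²σT_⋆⁴ = 4π(5.85×10⁸)² × 5.67×10⁻⁸ × (4480)⁴ = 9.81×10²⁵ W.
S = L/(4πd²) = 1420 W m⁻².
From T_eq⁴ = S(1−A)/(4σ): 1−A = 4σT_eq⁴/S.
1−A = 4 × 5.67×10⁻⁸ × (267)⁴ / 1420 = 0.810.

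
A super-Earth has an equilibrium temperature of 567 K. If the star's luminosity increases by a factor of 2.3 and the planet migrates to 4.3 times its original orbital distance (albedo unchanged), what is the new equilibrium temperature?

T_eq ∝ L^(1/4) · d^(−1/2).
T′ = 567 × 2.3^(1/4) / 4.3^(1/2) = 337 K.

T_eq ≈ 337 K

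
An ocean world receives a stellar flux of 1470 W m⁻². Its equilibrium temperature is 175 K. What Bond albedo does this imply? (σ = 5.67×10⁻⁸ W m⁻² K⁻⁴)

From T_eq⁴ = S(1−A)/(4σ): 1−A = 4σT_eq⁴/S.
1−A = 4 × 5.67×10⁻⁸ × (175)⁴ / 1470 = 0.145.

A ≈ 0.86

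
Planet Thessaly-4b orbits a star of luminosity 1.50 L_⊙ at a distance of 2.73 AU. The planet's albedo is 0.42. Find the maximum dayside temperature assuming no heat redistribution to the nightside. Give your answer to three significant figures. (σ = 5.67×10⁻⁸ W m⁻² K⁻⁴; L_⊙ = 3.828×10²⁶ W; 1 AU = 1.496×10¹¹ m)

d = 2.73 AU = 4.08×10¹¹ m.
L = 1.50 × 3.828×10²⁶ = 5.74×10²⁶ W.
Flux: S = L/(4πd²) = 5.74×10²⁶/(4π×(4.08×10¹¹)²) = 274 W m⁻².
With no redistribution each surface element balances locally: S(1−A) = σT⁴.
T = [274 × 0.58 / 5.67×10⁻⁸]^(1/4) = (2.80×10⁹)^(1/4) = 230 K.

T_ss ≈ 230 K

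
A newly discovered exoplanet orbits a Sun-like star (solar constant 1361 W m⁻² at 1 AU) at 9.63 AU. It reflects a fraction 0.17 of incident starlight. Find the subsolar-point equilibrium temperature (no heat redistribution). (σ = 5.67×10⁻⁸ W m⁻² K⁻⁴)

T_ss ≈ 121 K

Flux at 9.63 AU: S = 1361/9.63² = 14.7 W m⁻².
At the subsolar point the surface absorbs S(1−A) and emits σT⁴ per unit area — no factor of 4, since only the local patch is in balance.
T = [14.7 × 0.83 / 5.67×10⁻⁸]^(1/4) = (2.15×10⁸)^(1/4) = 121 K.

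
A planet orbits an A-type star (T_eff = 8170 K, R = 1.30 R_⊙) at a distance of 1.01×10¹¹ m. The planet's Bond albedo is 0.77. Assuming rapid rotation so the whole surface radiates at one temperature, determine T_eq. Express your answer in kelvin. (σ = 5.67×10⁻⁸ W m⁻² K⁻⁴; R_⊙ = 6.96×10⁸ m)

R_⋆ = 1.30 × 6.96×10⁸ = 9.05×10⁸ m.
L = 4πR_⋆²σT_⋆⁴ = 4π(9.05×10⁸)² × 5.67×10⁻⁸ × (8170)⁴ = 2.60×10²⁷ W.
S = L/(4πd²) = 2.03×10⁴ W m⁻².
Energy balance: absorbed = emitted ⇒ πR²·S(1−A) = 4πR²·σT_eq⁴, so T_eq⁴ = S(1−A)/(4σ).
T_eq = [2.03×10⁴ × 0.23 / (4 × 5.67×10⁻⁸)]^(1/4) = (2.06×10¹⁰)^(1/4) = 379 K.

T_eq ≈ 379 K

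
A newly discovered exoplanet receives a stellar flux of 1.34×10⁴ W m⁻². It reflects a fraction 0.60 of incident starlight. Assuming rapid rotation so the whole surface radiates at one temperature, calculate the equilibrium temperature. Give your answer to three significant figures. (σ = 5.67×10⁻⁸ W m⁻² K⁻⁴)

T_eq ≈ 392 K

Energy balance: absorbed = emitted ⇒ πR²·S(1−A) = 4πR²·σT_eq⁴, so T_eq⁴ = S(1−A)/(4σ).
T_eq = [1.34×10⁴ × 0.40 / (4 × 5.67×10⁻⁸)]^(1/4) = (2.36×10¹⁰)^(1/4) = 392 K.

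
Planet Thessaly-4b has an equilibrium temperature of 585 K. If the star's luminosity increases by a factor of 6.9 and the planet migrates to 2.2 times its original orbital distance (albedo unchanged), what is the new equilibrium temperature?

T_eq ≈ 639 K

T_eq ∝ L^(1/4) · d^(−1/2).
T′ = 585 × 6.9^(1/4) / 2.2^(1/2) = 639 K.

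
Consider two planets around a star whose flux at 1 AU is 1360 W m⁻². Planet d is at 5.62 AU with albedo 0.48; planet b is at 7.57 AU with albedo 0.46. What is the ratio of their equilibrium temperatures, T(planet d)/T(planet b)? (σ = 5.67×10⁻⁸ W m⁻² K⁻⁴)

T₁/T₂ ≈ 1.150

T_eq = [S₀(1−A)/(4σd²)]^(1/4), so T ∝ (1−A)^(1/4) / √d.
T₁ = [1360×0.52/(4×5.67×10⁻⁸×5.62²)]^(1/4) = 99.68 K.
T₂ = [1360×0.54/(4×5.67×10⁻⁸×7.57²)]^(1/4) = 86.70 K.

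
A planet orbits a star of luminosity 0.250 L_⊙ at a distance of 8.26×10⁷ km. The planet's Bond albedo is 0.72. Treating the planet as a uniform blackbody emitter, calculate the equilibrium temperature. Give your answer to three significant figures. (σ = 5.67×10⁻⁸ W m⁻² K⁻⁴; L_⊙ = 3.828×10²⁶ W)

d = 8.26×10⁷ km = 8.26×10¹⁰ m.
L = 0.250 × 3.828×10²⁶ = 9.57×10²⁵ W.
Flux: S = L/(4πd²) = 9.57×10²⁵/(4π×(8.26×10¹⁰)²) = 1120 W m⁻².
Energy balance: absorbed = emitted ⇒ πR²·S(1−A) = 4πR²·σT_eq⁴, so T_eq⁴ = S(1−A)/(4σ).
T_eq = [1120 × 0.28 / (4 × 5.67×10⁻⁸)]^(1/4) = (1.38×10⁹)^(1/4) = 193 K.

T_eq ≈ 193 K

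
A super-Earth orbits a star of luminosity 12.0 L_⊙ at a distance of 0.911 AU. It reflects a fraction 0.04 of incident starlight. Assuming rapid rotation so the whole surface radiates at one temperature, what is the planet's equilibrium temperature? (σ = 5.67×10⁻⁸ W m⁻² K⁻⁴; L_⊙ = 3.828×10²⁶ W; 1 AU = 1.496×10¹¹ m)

T_eq ≈ 537 K

d = 0.911 AU = 1.36×10¹¹ m.
L = 12.0 × 3.828×10²⁶ = 4.59×10²⁷ W.
Flux: S = L/(4πd²) = 4.59×10²⁷/(4π×(1.36×10¹¹)²) = 1.97×10⁴ W m⁻².
Energy balance: absorbed = emitted ⇒ πR²·S(1−A) = 4πR²·σT_eq⁴, so T_eq⁴ = S(1−A)/(4σ).
T_eq = [1.97×10⁴ × 0.96 / (4 × 5.67×10⁻⁸)]^(1/4) = (8.33×10¹⁰)^(1/4) = 537 K.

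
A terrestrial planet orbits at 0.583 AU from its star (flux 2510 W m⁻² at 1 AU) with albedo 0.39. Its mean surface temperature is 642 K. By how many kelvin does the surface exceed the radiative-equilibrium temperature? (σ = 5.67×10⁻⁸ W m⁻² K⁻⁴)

S = 2510/0.583² = 7385 W m⁻².
T_eq = [S(1−A)/(4σ)]^(1/4) = [7385×0.61/(4×5.67×10⁻⁸)]^(1/4) = 375.4 K.
ΔT = T_surf − T_eq = 642 − 375.4.

ΔT ≈ 266.6 K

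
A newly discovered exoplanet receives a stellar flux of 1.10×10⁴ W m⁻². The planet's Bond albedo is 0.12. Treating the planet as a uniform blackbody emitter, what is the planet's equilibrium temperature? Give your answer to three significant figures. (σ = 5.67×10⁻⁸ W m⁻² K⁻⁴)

T_eq ≈ 455 K

Energy balance: absorbed = emitted ⇒ πR²·S(1−A) = 4πR²·σT_eq⁴, so T_eq⁴ = S(1−A)/(4σ).
T_eq = [1.10×10⁴ × 0.88 / (4 × 5.67×10⁻⁸)]^(1/4) = (4.27×10¹⁰)^(1/4) = 455 K.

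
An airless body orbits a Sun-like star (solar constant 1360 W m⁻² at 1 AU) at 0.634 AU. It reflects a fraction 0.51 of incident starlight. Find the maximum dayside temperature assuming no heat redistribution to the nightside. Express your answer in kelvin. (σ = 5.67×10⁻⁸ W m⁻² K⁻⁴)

Flux at 0.634 AU: S = 1360/0.634² = 3380 W m⁻².
With no redistribution each surface element balances locally: S(1−A) = σT⁴.
T = [3380 × 0.49 / 5.67×10⁻⁸]^(1/4) = (2.92×10¹⁰)^(1/4) = 414 K.

T_ss ≈ 414 K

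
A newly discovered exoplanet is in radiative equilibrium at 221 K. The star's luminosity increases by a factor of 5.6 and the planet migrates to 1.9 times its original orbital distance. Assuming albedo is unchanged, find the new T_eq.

T_eq ∝ L^(1/4) · d^(−1/2).
T′ = 221 × 5.6^(1/4) / 1.9^(1/2) = 247 K.

T_eq ≈ 247 K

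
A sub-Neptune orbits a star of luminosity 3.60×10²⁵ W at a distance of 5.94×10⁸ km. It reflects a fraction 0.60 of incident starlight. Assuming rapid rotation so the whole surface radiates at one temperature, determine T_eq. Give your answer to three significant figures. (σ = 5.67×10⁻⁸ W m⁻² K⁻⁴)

T_eq ≈ 61.5 K

d = 5.94×10⁸ km = 5.94×10¹¹ m.
Flux: S = L/(4πd²) = 3.60×10²⁵/(4π×(5.94×10¹¹)²) = 8.12 W m⁻².
Energy balance: absorbed = emitted ⇒ πR²·S(1−A) = 4πR²·σT_eq⁴, so T_eq⁴ = S(1−A)/(4σ).
T_eq = [8.12 × 0.40 / (4 × 5.67×10⁻⁸)]^(1/4) = (1.43×10⁷)^(1/4) = 61.5 K.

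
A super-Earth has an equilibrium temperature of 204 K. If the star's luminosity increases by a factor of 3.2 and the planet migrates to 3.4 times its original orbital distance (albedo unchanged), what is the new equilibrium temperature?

T_eq ∝ L^(1/4) · d^(−1/2).
T′ = 204 × 3.2^(1/4) / 3.4^(1/2) = 148 K.

T_eq ≈ 148 K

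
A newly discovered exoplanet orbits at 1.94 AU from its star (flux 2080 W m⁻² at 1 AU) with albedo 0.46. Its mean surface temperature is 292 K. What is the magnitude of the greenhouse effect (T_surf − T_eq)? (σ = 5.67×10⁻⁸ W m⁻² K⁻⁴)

ΔT ≈ 101.5 K

S = 2080/1.94² = 552.7 W m⁻².
T_eq = [S(1−A)/(4σ)]^(1/4) = [552.7×0.54/(4×5.67×10⁻⁸)]^(1/4) = 190.5 K.
ΔT = T_surf − T_eq = 292 − 190.5.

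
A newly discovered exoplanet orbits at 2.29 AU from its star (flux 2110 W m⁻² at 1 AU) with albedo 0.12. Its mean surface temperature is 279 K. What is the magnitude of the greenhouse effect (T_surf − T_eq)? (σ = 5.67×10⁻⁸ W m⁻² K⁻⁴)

S = 2110/2.29² = 402.4 W m⁻².
T_eq = [S(1−A)/(4σ)]^(1/4) = [402.4×0.88/(4×5.67×10⁻⁸)]^(1/4) = 198.8 K.
ΔT = T_surf − T_eq = 279 − 198.8.

ΔT ≈ 80.2 K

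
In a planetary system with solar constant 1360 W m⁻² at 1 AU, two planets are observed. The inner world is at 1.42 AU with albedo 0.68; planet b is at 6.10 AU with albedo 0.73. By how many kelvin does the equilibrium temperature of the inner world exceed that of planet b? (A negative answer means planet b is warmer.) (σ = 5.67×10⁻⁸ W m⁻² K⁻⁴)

ΔT ≈ 94.4 K

T_eq = [S₀(1−A)/(4σd²)]^(1/4), so T ∝ (1−A)^(1/4) / √d.
T₁ = [1360×0.32/(4×5.67×10⁻⁸×1.42²)]^(1/4) = 175.64 K.
T₂ = [1360×0.27/(4×5.67×10⁻⁸×6.10²)]^(1/4) = 81.22 K.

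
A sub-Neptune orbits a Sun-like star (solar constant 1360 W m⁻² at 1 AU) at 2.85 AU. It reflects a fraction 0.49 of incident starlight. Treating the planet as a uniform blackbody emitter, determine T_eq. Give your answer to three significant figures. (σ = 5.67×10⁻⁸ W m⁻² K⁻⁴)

T_eq ≈ 139 K

Flux at 2.85 AU: S = 1360/2.85² = 167 W m⁻².
Energy balance: absorbed = emitted ⇒ πR²·S(1−A) = 4πR²·σT_eq⁴, so T_eq⁴ = S(1−A)/(4σ).
T_eq = [167 × 0.51 / (4 × 5.67×10⁻⁸)]^(1/4) = (3.77×10⁸)^(1/4) = 139 K.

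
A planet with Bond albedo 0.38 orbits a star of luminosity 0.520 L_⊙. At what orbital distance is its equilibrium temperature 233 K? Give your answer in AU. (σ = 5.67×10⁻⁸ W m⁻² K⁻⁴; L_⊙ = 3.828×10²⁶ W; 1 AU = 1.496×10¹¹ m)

L = 0.520 × 3.828×10²⁶ = 1.99×10²⁶ W.
From T_eq⁴ = L(1−A)/(16πσd²): d = √[L(1−A)/(16πσT_eq⁴)].
d = √[1.99×10²⁶ × 0.62 / (16π × 5.67×10⁻⁸ × (233)⁴)] = 1.21×10¹¹ m = 0.810 AU.

d ≈ 0.810 AU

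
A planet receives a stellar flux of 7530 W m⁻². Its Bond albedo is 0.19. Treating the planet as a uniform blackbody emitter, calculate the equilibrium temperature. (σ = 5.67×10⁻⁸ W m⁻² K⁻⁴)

T_eq ≈ 405 K

Energy balance: absorbed = emitted ⇒ πR²·S(1−A) = 4πR²·σT_eq⁴, so T_eq⁴ = S(1−A)/(4σ).
T_eq = [7530 × 0.81 / (4 × 5.67×10⁻⁸)]^(1/4) = (2.69×10¹⁰)^(1/4) = 405 K.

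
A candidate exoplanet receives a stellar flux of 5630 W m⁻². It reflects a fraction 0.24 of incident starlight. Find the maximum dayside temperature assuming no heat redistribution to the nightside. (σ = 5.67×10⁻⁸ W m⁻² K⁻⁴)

T_ss ≈ 524 K

With no redistribution each surface element balances locally: S(1−A) = σT⁴.
T = [5630 × 0.76 / 5.67×10⁻⁸]^(1/4) = (7.55×10¹⁰)^(1/4) = 524 K.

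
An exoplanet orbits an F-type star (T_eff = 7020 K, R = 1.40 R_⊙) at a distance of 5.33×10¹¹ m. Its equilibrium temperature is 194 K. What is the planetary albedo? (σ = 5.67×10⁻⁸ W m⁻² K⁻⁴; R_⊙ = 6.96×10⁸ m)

R_⋆ = 1.40 × 6.96×10⁸ = 9.74×10⁸ m.
L = 4πR_⋆²σT_⋆⁴ = 4π(9.74×10⁸)² × 5.67×10⁻⁸ × (7020)⁴ = 1.64×10²⁷ W.
S = L/(4πd²) = 460 W m⁻².
From T_eq⁴ = S(1−A)/(4σ): 1−A = 4σT_eq⁴/S.
1−A = 4 × 5.67×10⁻⁸ × (194)⁴ / 460 = 0.698.

A ≈ 0.30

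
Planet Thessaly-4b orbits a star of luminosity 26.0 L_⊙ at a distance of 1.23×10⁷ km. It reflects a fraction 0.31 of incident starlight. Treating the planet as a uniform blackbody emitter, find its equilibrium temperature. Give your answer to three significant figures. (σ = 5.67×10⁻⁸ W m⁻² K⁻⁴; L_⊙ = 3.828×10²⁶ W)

T_eq ≈ 2000 K

d = 1.23×10⁷ km = 1.23×10¹⁰ m.
L = 26.0 × 3.828×10²⁶ = 9.95×10²⁷ W.
Flux: S = L/(4πd²) = 9.95×10²⁷/(4π×(1.23×10¹⁰)²) = 5.24×10⁶ W m⁻².
Energy balance: absorbed = emitted ⇒ πR²·S(1−A) = 4πR²·σT_eq⁴, so T_eq⁴ = S(1−A)/(4σ).
T_eq = [5.24×10⁶ × 0.69 / (4 × 5.67×10⁻⁸)]^(1/4) = (1.59×10¹³)^(1/4) = 2000 K.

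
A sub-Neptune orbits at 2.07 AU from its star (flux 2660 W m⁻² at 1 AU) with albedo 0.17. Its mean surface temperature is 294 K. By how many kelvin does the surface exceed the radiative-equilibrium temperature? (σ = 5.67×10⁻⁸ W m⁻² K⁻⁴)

S = 2660/2.07² = 620.8 W m⁻².
T_eq = [S(1−A)/(4σ)]^(1/4) = [620.8×0.83/(4×5.67×10⁻⁸)]^(1/4) = 218.3 K.
ΔT = T_surf − T_eq = 294 − 218.3.

ΔT ≈ 75.7 K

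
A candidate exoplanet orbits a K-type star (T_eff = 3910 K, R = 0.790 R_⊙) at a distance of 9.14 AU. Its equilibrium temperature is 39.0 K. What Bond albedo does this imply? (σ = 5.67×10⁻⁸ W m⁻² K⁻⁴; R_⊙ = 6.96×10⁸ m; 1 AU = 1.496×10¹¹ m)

A ≈ 0.76

R_⋆ = 0.790 × 6.96×10⁸ = 5.50×10⁸ m.
d = 9.14 AU = 1.37×10¹² m.
L = 4πR_⋆²σT_⋆⁴ = 4π(5.50×10⁸)² × 5.67×10⁻⁸ × (3910)⁴ = 5.03×10²⁵ W.
S = L/(4πd²) = 2.14 W m⁻².
From T_eq⁴ = S(1−A)/(4σ): 1−A = 4σT_eq⁴/S.
1−A = 4 × 5.67×10⁻⁸ × (39.0)⁴ / 2.14 = 0.245.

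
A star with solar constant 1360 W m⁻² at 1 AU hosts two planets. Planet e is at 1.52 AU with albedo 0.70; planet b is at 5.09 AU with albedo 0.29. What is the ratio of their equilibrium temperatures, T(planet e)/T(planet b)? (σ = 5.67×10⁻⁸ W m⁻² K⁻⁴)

T_eq = [S₀(1−A)/(4σd²)]^(1/4), so T ∝ (1−A)^(1/4) / √d.
T₁ = [1360×0.30/(4×5.67×10⁻⁸×1.52²)]^(1/4) = 167.04 K.
T₂ = [1360×0.71/(4×5.67×10⁻⁸×5.09²)]^(1/4) = 113.22 K.

T₁/T₂ ≈ 1.475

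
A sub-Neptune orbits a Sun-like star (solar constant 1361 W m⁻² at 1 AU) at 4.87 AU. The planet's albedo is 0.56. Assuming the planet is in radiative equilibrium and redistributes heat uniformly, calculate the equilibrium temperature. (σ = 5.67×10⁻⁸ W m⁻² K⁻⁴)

T_eq ≈ 103 K

Flux at 4.87 AU: S = 1361/4.87² = 57.4 W m⁻².
Energy balance: absorbed = emitted ⇒ πR²·S(1−A) = 4πR²·σT_eq⁴, so T_eq⁴ = S(1−A)/(4σ).
T_eq = [57.4 × 0.44 / (4 × 5.67×10⁻⁸)]^(1/4) = (1.11×10⁸)^(1/4) = 103 K.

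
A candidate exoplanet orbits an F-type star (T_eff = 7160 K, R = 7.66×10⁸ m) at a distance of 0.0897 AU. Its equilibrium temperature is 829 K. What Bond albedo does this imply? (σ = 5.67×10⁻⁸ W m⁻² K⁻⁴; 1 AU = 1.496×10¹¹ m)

d = 0.0897 AU = 1.34×10¹⁰ m.
L = 4πR_⋆²σT_⋆⁴ = 4π(7.66×10⁸)² × 5.67×10⁻⁸ × (7160)⁴ = 1.10×10²⁷ W.
S = L/(4πd²) = 4.86×10⁵ W m⁻².
From T_eq⁴ = S(1−A)/(4σ): 1−A = 4σT_eq⁴/S.
1−A = 4 × 5.67×10⁻⁸ × (829)⁴ / 4.86×10⁵ = 0.221.

A ≈ 0.78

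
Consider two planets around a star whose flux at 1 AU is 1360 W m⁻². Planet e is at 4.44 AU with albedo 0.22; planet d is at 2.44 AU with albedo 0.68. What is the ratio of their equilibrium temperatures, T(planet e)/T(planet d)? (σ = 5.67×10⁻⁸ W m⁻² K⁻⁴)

T_eq = [S₀(1−A)/(4σd²)]^(1/4), so T ∝ (1−A)^(1/4) / √d.
T₁ = [1360×0.78/(4×5.67×10⁻⁸×4.44²)]^(1/4) = 124.11 K.
T₂ = [1360×0.32/(4×5.67×10⁻⁸×2.44²)]^(1/4) = 133.99 K.

T₁/T₂ ≈ 0.926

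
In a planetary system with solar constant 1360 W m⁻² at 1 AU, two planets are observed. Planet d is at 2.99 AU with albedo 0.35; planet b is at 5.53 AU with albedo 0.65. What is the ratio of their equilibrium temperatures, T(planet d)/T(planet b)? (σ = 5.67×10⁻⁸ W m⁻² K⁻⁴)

T_eq = [S₀(1−A)/(4σd²)]^(1/4), so T ∝ (1−A)^(1/4) / √d.
T₁ = [1360×0.65/(4×5.67×10⁻⁸×2.99²)]^(1/4) = 144.50 K.
T₂ = [1360×0.35/(4×5.67×10⁻⁸×5.53²)]^(1/4) = 91.02 K.

T₁/T₂ ≈ 1.588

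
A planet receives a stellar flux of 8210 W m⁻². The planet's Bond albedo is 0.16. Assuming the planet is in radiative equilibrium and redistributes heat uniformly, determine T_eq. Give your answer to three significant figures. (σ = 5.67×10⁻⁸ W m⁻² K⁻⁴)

T_eq ≈ 418 K

Energy balance: absorbed = emitted ⇒ πR²·S(1−A) = 4πR²·σT_eq⁴, so T_eq⁴ = S(1−A)/(4σ).
T_eq = [8210 × 0.84 / (4 × 5.67×10⁻⁸)]^(1/4) = (3.04×10¹⁰)^(1/4) = 418 K.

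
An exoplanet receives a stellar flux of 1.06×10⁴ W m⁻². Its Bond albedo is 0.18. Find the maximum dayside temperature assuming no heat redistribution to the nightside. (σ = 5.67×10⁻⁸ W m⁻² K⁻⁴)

T_ss ≈ 626 K

With no redistribution each surface element balances locally: S(1−A) = σT⁴.
T = [1.06×10⁴ × 0.82 / 5.67×10⁻⁸]^(1/4) = (1.53×10¹¹)^(1/4) = 626 K.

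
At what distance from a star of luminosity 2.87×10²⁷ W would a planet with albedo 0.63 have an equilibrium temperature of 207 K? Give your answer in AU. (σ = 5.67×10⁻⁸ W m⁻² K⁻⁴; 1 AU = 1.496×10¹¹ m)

From T_eq⁴ = L(1−A)/(16πσd²): d = √[L(1−A)/(16πσT_eq⁴)].
d = √[2.87×10²⁷ × 0.37 / (16π × 5.67×10⁻⁸ × (207)⁴)] = 4.50×10¹¹ m = 3.01 AU.

d ≈ 3.01 AU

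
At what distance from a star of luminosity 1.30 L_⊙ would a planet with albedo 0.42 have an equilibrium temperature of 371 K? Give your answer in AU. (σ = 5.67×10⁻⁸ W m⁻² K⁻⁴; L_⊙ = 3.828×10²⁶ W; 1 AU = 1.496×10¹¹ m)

L = 1.30 × 3.828×10²⁶ = 4.98×10²⁶ W.
From T_eq⁴ = L(1−A)/(16πσd²): d = √[L(1−A)/(16πσT_eq⁴)].
d = √[4.98×10²⁶ × 0.58 / (16π × 5.67×10⁻⁸ × (371)⁴)] = 7.31×10¹⁰ m = 0.489 AU.

d ≈ 0.489 AU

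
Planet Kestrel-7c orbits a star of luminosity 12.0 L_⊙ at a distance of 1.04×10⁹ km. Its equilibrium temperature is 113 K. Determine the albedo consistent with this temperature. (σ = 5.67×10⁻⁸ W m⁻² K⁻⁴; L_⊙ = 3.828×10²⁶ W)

A ≈ 0.89

d = 1.04×10⁹ km = 1.04×10¹² m.
L = 12.0 × 3.828×10²⁶ = 4.59×10²⁷ W.
Flux: S = L/(4πd²) = 4.59×10²⁷/(4π×(1.04×10¹²)²) = 338 W m⁻².
From T_eq⁴ = S(1−A)/(4σ): 1−A = 4σT_eq⁴/S.
1−A = 4 × 5.67×10⁻⁸ × (113)⁴ / 338 = 0.109.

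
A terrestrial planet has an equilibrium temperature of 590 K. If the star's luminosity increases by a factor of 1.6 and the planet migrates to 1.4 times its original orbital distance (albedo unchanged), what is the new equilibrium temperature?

T_eq ≈ 561 K

T_eq ∝ L^(1/4) · d^(−1/2).
T′ = 590 × 1.6^(1/4) / 1.4^(1/2) = 561 K.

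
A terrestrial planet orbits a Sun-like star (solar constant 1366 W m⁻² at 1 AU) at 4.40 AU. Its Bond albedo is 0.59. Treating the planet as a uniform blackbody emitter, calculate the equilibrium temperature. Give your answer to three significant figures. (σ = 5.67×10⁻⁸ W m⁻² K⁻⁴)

T_eq ≈ 106 K

Flux at 4.40 AU: S = 1366/4.40² = 70.6 W m⁻².
Energy balance: absorbed = emitted ⇒ πR²·S(1−A) = 4πR²·σT_eq⁴, so T_eq⁴ = S(1−A)/(4σ).
T_eq = [70.6 × 0.41 / (4 × 5.67×10⁻⁸)]^(1/4) = (1.28×10⁸)^(1/4) = 106 K.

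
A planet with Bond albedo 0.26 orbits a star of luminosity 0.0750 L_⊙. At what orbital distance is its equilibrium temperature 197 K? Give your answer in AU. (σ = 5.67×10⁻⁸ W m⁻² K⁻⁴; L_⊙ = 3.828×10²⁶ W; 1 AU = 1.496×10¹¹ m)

L = 0.0750 × 3.828×10²⁶ = 2.87×10²⁵ W.
From T_eq⁴ = L(1−A)/(16πσd²): d = √[L(1−A)/(16πσT_eq⁴)].
d = √[2.87×10²⁵ × 0.74 / (16π × 5.67×10⁻⁸ × (197)⁴)] = 7.04×10¹⁰ m = 0.470 AU.

d ≈ 0.470 AU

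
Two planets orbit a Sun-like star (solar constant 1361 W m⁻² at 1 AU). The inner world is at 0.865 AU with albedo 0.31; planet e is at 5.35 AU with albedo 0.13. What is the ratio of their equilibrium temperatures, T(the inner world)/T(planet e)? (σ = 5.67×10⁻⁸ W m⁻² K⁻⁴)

T_eq = [S₀(1−A)/(4σd²)]^(1/4), so T ∝ (1−A)^(1/4) / √d.
T₁ = [1361×0.69/(4×5.67×10⁻⁸×0.865²)]^(1/4) = 272.75 K.
T₂ = [1361×0.87/(4×5.67×10⁻⁸×5.35²)]^(1/4) = 116.21 K.

T₁/T₂ ≈ 2.347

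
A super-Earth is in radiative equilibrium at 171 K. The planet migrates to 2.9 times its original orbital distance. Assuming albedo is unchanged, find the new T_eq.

T_eq ∝ L^(1/4) · d^(−1/2).
T′ = 171 / 2.9^(1/2) = 100 K.

T_eq ≈ 100 K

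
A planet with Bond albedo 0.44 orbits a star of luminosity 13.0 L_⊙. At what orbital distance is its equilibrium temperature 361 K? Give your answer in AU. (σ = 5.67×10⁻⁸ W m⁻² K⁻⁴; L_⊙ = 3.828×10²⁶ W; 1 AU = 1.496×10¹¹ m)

L = 13.0 × 3.828×10²⁶ = 4.98×10²⁷ W.
From T_eq⁴ = L(1−A)/(16πσd²): d = √[L(1−A)/(16πσT_eq⁴)].
d = √[4.98×10²⁷ × 0.56 / (16π × 5.67×10⁻⁸ × (361)⁴)] = 2.40×10¹¹ m = 1.60 AU.

d ≈ 1.60 AU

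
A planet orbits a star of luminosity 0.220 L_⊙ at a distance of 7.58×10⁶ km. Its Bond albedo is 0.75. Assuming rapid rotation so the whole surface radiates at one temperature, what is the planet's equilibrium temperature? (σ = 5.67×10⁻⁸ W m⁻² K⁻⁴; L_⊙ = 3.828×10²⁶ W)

T_eq ≈ 599 K

d = 7.58×10⁶ km = 7.58×10⁹ m.
L = 0.220 × 3.828×10²⁶ = 8.42×10²⁵ W.
Flux: S = L/(4πd²) = 8.42×10²⁵/(4π×(7.58×10⁹)²) = 1.17×10⁵ W m⁻².
Energy balance: absorbed = emitted ⇒ πR²·S(1−A) = 4πR²·σT_eq⁴, so T_eq⁴ = S(1−A)/(4σ).
T_eq = [1.17×10⁵ × 0.25 / (4 × 5.67×10⁻⁸)]^(1/4) = (1.29×10¹¹)^(1/4) = 599 K.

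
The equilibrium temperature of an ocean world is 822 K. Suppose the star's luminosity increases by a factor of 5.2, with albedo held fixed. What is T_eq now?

T_eq ∝ L^(1/4) · d^(−1/2).
T′ = 822 × 5.2^(1/4) = 1240 K.

T_eq ≈ 1240 K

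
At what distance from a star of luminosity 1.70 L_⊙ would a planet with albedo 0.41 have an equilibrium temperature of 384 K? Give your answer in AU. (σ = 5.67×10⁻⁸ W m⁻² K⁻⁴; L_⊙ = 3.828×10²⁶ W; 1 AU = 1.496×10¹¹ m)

d ≈ 0.526 AU

L = 1.70 × 3.828×10²⁶ = 6.51×10²⁶ W.
From T_eq⁴ = L(1−A)/(16πσd²): d = √[L(1−A)/(16πσT_eq⁴)].
d = √[6.51×10²⁶ × 0.59 / (16π × 5.67×10⁻⁸ × (384)⁴)] = 7.87×10¹⁰ m = 0.526 AU.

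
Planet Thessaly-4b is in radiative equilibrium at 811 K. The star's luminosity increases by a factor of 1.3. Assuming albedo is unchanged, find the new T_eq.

T_eq ≈ 866 K

T_eq ∝ L^(1/4) · d^(−1/2).
T′ = 811 × 1.3^(1/4) = 866 K.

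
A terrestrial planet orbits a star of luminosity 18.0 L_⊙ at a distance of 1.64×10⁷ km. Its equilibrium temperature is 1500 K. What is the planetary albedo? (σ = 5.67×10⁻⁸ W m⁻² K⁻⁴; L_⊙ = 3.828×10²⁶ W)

A ≈ 0.44

d = 1.64×10⁷ km = 1.64×10¹⁰ m.
L = 18.0 × 3.828×10²⁶ = 6.89×10²⁷ W.
Flux: S = L/(4πd²) = 6.89×10²⁷/(4π×(1.64×10¹⁰)²) = 2.04×10⁶ W m⁻².
From T_eq⁴ = S(1−A)/(4σ): 1−A = 4σT_eq⁴/S.
1−A = 4 × 5.67×10⁻⁸ × (1500)⁴ / 2.04×10⁶ = 0.563.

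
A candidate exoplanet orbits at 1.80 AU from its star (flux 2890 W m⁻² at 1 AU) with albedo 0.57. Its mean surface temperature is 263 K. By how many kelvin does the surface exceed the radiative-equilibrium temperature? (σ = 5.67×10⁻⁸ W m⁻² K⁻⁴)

ΔT ≈ 60.2 K

S = 2890/1.80² = 892.0 W m⁻².
T_eq = [S(1−A)/(4σ)]^(1/4) = [892.0×0.43/(4×5.67×10⁻⁸)]^(1/4) = 202.8 K.
ΔT = T_surf − T_eq = 263 − 202.8.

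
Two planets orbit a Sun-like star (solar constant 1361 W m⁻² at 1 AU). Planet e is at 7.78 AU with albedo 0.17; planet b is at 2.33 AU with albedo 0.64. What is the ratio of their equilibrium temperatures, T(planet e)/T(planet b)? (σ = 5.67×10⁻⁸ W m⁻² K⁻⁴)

T₁/T₂ ≈ 0.674

T_eq = [S₀(1−A)/(4σd²)]^(1/4), so T ∝ (1−A)^(1/4) / √d.
T₁ = [1361×0.83/(4×5.67×10⁻⁸×7.78²)]^(1/4) = 95.24 K.
T₂ = [1361×0.36/(4×5.67×10⁻⁸×2.33²)]^(1/4) = 141.24 K.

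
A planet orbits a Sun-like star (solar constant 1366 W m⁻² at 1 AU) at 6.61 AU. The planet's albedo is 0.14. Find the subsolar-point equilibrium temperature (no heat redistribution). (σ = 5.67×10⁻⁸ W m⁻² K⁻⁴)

T_ss ≈ 148 K

Flux at 6.61 AU: S = 1366/6.61² = 31.3 W m⁻².
At the subsolar point the surface absorbs S(1−A) and emits σT⁴ per unit area — no factor of 4, since only the local patch is in balance.
T = [31.3 × 0.86 / 5.67×10⁻⁸]^(1/4) = (4.74×10⁸)^(1/4) = 148 K.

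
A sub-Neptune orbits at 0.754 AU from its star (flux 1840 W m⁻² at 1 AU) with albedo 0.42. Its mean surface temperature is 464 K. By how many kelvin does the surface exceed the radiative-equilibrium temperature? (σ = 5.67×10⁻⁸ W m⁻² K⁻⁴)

S = 1840/0.754² = 3236 W m⁻².
T_eq = [S(1−A)/(4σ)]^(1/4) = [3236×0.58/(4×5.67×10⁻⁸)]^(1/4) = 301.6 K.
ΔT = T_surf − T_eq = 464 − 301.6.

ΔT ≈ 162.4 K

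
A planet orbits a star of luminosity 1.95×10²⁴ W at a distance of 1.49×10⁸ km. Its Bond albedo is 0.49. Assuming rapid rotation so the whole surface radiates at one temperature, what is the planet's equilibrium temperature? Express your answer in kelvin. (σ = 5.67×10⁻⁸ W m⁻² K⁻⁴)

d = 1.49×10⁸ km = 1.49×10¹¹ m.
Flux: S = L/(4πd²) = 1.95×10²⁴/(4π×(1.49×10¹¹)²) = 6.99 W m⁻².
Energy balance: absorbed = emitted ⇒ πR²·S(1−A) = 4πR²·σT_eq⁴, so T_eq⁴ = S(1−A)/(4σ).
T_eq = [6.99 × 0.51 / (4 × 5.67×10⁻⁸)]^(1/4) = (1.57×10⁷)^(1/4) = 63.0 K.

T_eq ≈ 63.0 K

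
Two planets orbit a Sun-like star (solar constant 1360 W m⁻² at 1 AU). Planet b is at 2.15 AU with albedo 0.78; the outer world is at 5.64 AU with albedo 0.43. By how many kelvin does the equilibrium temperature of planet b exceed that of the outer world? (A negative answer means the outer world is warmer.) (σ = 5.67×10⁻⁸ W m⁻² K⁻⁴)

ΔT ≈ 28.2 K

T_eq = [S₀(1−A)/(4σd²)]^(1/4), so T ∝ (1−A)^(1/4) / √d.
T₁ = [1360×0.22/(4×5.67×10⁻⁸×2.15²)]^(1/4) = 129.98 K.
T₂ = [1360×0.57/(4×5.67×10⁻⁸×5.64²)]^(1/4) = 101.81 K.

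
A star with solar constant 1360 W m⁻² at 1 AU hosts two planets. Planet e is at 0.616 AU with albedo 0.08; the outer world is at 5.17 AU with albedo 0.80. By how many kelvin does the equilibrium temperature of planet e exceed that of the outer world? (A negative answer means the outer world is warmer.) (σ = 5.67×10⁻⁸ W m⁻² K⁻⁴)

T_eq = [S₀(1−A)/(4σd²)]^(1/4), so T ∝ (1−A)^(1/4) / √d.
T₁ = [1360×0.92/(4×5.67×10⁻⁸×0.616²)]^(1/4) = 347.24 K.
T₂ = [1360×0.20/(4×5.67×10⁻⁸×5.17²)]^(1/4) = 81.84 K.

ΔT ≈ 265.4 K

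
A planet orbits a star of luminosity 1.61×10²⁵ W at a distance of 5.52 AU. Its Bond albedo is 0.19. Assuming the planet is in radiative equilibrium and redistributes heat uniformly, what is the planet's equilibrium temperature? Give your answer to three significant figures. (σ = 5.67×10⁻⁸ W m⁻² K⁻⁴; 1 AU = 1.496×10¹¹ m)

T_eq ≈ 50.9 K

d = 5.52 AU = 8.26×10¹¹ m.
Flux: S = L/(4πd²) = 1.61×10²⁵/(4π×(8.26×10¹¹)²) = 1.88 W m⁻².
Energy balance: absorbed = emitted ⇒ πR²·S(1−A) = 4πR²·σT_eq⁴, so T_eq⁴ = S(1−A)/(4σ).
T_eq = [1.88 × 0.81 / (4 × 5.67×10⁻⁸)]^(1/4) = (6.71×10⁶)^(1/4) = 50.9 K.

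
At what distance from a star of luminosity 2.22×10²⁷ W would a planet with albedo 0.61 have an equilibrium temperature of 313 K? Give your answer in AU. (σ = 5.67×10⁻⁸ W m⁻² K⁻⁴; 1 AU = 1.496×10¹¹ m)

d ≈ 1.19 AU

From T_eq⁴ = L(1−A)/(16πσd²): d = √[L(1−A)/(16πσT_eq⁴)].
d = √[2.22×10²⁷ × 0.39 / (16π × 5.67×10⁻⁸ × (313)⁴)] = 1.78×10¹¹ m = 1.19 AU.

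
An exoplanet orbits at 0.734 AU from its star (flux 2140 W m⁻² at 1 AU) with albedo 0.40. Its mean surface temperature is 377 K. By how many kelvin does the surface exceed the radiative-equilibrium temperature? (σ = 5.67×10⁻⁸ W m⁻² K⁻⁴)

ΔT ≈ 56.8 K

S = 2140/0.734² = 3972 W m⁻².
T_eq = [S(1−A)/(4σ)]^(1/4) = [3972×0.60/(4×5.67×10⁻⁸)]^(1/4) = 320.2 K.
ΔT = T_surf − T_eq = 377 − 320.2.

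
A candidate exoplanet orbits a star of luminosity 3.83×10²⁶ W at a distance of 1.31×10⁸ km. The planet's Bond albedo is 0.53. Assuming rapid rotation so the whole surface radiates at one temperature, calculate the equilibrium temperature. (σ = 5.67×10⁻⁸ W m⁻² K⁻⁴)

T_eq ≈ 246 K

d = 1.31×10⁸ km = 1.31×10¹¹ m.
Flux: S = L/(4πd²) = 3.83×10²⁶/(4π×(1.31×10¹¹)²) = 1780 W m⁻².
Energy balance: absorbed = emitted ⇒ πR²·S(1−A) = 4πR²·σT_eq⁴, so T_eq⁴ = S(1−A)/(4σ).
T_eq = [1780 × 0.47 / (4 × 5.67×10⁻⁸)]^(1/4) = (3.68×10⁹)^(1/4) = 246 K.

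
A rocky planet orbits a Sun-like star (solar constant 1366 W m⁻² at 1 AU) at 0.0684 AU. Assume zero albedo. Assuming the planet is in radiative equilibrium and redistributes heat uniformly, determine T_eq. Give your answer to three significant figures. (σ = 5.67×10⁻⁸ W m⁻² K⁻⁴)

T_eq ≈ 1070 K

Flux at 0.0684 AU: S = 1366/0.0684² = 2.92×10⁵ W m⁻².
Energy balance: absorbed = emitted ⇒ πR²·S(1−A) = 4πR²·σT_eq⁴, so T_eq⁴ = S(1−A)/(4σ).
T_eq = [2.92×10⁵ × 1.00 / (4 × 5.67×10⁻⁸)]^(1/4) = (1.29×10¹²)^(1/4) = 1070 K.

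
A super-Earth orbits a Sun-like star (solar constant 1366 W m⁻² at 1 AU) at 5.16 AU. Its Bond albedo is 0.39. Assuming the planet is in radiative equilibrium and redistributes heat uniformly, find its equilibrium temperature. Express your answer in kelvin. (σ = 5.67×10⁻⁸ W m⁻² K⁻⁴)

T_eq ≈ 108 K

Flux at 5.16 AU: S = 1366/5.16² = 51.3 W m⁻².
Energy balance: absorbed = emitted ⇒ πR²·S(1−A) = 4πR²·σT_eq⁴, so T_eq⁴ = S(1−A)/(4σ).
T_eq = [51.3 × 0.61 / (4 × 5.67×10⁻⁸)]^(1/4) = (1.38×10⁸)^(1/4) = 108 K.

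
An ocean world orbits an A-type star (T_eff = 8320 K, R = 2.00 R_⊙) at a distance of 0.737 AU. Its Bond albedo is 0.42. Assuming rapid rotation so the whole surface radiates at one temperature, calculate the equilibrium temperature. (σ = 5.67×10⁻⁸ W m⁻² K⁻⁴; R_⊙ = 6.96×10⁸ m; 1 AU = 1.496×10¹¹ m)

R_⋆ = 2.00 × 6.96×10⁸ = 1.39×10⁹ m.
d = 0.737 AU = 1.10×10¹¹ m.
L = 4πR_⋆²σT_⋆⁴ = 4π(1.39×10⁹)² × 5.67×10⁻⁸ × (8320)⁴ = 6.62×10²⁷ W.
S = L/(4πd²) = 4.33×10⁴ W m⁻².
Energy balance: absorbed = emitted ⇒ πR²·S(1−A) = 4πR²·σT_eq⁴, so T_eq⁴ = S(1−A)/(4σ).
T_eq = [4.33×10⁴ × 0.58 / (4 × 5.67×10⁻⁸)]^(1/4) = (1.11×10¹¹)^(1/4) = 577 K.

T_eq ≈ 577 K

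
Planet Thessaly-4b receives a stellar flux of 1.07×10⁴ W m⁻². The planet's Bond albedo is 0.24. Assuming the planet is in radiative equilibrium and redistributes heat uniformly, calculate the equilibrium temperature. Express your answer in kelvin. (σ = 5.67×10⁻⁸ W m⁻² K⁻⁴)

Energy balance: absorbed = emitted ⇒ πR²·S(1−A) = 4πR²·σT_eq⁴, so T_eq⁴ = S(1−A)/(4σ).
T_eq = [1.07×10⁴ × 0.76 / (4 × 5.67×10⁻⁸)]^(1/4) = (3.59×10¹⁰)^(1/4) = 435 K.

T_eq ≈ 435 K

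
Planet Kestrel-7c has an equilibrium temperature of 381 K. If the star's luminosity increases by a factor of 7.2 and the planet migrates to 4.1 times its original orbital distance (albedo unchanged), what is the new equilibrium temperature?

T_eq ≈ 308 K

T_eq ∝ L^(1/4) · d^(−1/2).
T′ = 381 × 7.2^(1/4) / 4.1^(1/2) = 308 K.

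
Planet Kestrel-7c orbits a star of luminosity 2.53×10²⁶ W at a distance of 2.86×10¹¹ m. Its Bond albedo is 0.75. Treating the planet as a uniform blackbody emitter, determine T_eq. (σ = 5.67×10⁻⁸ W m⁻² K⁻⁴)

T_eq ≈ 128 K

Flux: S = L/(4πd²) = 2.53×10²⁶/(4π×(2.86×10¹¹)²) = 246 W m⁻².
Energy balance: absorbed = emitted ⇒ πR²·S(1−A) = 4πR²·σT_eq⁴, so T_eq⁴ = S(1−A)/(4σ).
T_eq = [246 × 0.25 / (4 × 5.67×10⁻⁸)]^(1/4) = (2.71×10⁸)^(1/4) = 128 K.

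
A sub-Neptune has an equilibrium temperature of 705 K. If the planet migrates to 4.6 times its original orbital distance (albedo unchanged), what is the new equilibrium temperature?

T_eq ∝ L^(1/4) · d^(−1/2).
T′ = 705 / 4.6^(1/2) = 329 K.

T_eq ≈ 329 K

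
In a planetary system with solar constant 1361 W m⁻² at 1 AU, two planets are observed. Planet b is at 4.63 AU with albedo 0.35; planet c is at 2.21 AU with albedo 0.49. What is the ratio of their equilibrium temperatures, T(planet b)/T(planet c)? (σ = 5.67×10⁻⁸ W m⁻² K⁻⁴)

T_eq = [S₀(1−A)/(4σd²)]^(1/4), so T ∝ (1−A)^(1/4) / √d.
T₁ = [1361×0.65/(4×5.67×10⁻⁸×4.63²)]^(1/4) = 116.14 K.
T₂ = [1361×0.51/(4×5.67×10⁻⁸×2.21²)]^(1/4) = 158.22 K.

T₁/T₂ ≈ 0.734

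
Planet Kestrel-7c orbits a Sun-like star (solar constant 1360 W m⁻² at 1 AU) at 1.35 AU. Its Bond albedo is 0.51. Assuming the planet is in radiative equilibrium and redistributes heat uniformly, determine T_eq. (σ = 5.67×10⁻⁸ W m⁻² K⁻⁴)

T_eq ≈ 200 K

Flux at 1.35 AU: S = 1360/1.35² = 746 W m⁻².
Energy balance: absorbed = emitted ⇒ πR²·S(1−A) = 4πR²·σT_eq⁴, so T_eq⁴ = S(1−A)/(4σ).
T_eq = [746 × 0.49 / (4 × 5.67×10⁻⁸)]^(1/4) = (1.61×10⁹)^(1/4) = 200 K.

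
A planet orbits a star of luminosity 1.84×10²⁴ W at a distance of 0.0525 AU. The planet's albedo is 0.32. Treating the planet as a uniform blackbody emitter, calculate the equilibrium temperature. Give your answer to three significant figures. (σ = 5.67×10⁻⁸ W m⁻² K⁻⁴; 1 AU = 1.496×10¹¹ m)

d = 0.0525 AU = 7.85×10⁹ m.
Flux: S = L/(4πd²) = 1.84×10²⁴/(4π×(7.85×10⁹)²) = 2370 W m⁻².
Energy balance: absorbed = emitted ⇒ πR²·S(1−A) = 4πR²·σT_eq⁴, so T_eq⁴ = S(1−A)/(4σ).
T_eq = [2370 × 0.68 / (4 × 5.67×10⁻⁸)]^(1/4) = (7.12×10⁹)^(1/4) = 290 K.

T_eq ≈ 290 K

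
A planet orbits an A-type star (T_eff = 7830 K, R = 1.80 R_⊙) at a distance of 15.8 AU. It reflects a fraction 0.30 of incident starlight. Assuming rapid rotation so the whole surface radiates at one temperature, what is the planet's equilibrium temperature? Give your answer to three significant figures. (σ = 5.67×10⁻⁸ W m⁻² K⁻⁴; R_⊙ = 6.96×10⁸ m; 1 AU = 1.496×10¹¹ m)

R_⋆ = 1.80 × 6.96×10⁸ = 1.25×10⁹ m.
d = 15.8 AU = 2.36×10¹² m.
L = 4πR_⋆²σT_⋆⁴ = 4π(1.25×10⁹)² × 5.67×10⁻⁸ × (7830)⁴ = 4.20×10²⁷ W.
S = L/(4πd²) = 59.9 W m⁻².
Energy balance: absorbed = emitted ⇒ πR²·S(1−A) = 4πR²·σT_eq⁴, so T_eq⁴ = S(1−A)/(4σ).
T_eq = [59.9 × 0.70 / (4 × 5.67×10⁻⁸)]^(1/4) = (1.85×10⁸)^(1/4) = 117 K.

T_eq ≈ 117 K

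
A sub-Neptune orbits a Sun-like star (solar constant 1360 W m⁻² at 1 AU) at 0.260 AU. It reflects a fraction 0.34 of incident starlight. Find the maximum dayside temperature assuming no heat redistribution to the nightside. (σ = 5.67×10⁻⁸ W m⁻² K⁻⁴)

Flux at 0.260 AU: S = 1360/0.260² = 2.01×10⁴ W m⁻².
With no redistribution each surface element balances locally: S(1−A) = σT⁴.
T = [2.01×10⁴ × 0.66 / 5.67×10⁻⁸]^(1/4) = (2.34×10¹¹)^(1/4) = 696 K.

T_ss ≈ 696 K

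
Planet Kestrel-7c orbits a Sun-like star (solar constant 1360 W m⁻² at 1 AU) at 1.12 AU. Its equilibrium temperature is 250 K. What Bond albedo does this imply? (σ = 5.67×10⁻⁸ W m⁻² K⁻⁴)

A ≈ 0.18

Flux at 1.12 AU: S = 1360/1.12² = 1080 W m⁻².
From T_eq⁴ = S(1−A)/(4σ): 1−A = 4σT_eq⁴/S.
1−A = 4 × 5.67×10⁻⁸ × (250)⁴ / 1080 = 0.817.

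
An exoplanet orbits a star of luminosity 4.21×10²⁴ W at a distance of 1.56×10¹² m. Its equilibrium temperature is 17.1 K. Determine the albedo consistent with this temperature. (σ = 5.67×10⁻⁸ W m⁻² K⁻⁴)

Flux: S = L/(4πd²) = 4.21×10²⁴/(4π×(1.56×10¹²)²) = 0.138 W m⁻².
From T_eq⁴ = S(1−A)/(4σ): 1−A = 4σT_eq⁴/S.
1−A = 4 × 5.67×10⁻⁸ × (17.1)⁴ / 0.138 = 0.141.

A ≈ 0.86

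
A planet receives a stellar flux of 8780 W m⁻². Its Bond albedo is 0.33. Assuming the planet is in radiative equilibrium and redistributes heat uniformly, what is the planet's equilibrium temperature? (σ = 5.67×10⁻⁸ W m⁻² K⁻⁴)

Energy balance: absorbed = emitted ⇒ πR²·S(1−A) = 4πR²·σT_eq⁴, so T_eq⁴ = S(1−A)/(4σ).
T_eq = [8780 × 0.67 / (4 × 5.67×10⁻⁸)]^(1/4) = (2.59×10¹⁰)^(1/4) = 401 K.

T_eq ≈ 401 K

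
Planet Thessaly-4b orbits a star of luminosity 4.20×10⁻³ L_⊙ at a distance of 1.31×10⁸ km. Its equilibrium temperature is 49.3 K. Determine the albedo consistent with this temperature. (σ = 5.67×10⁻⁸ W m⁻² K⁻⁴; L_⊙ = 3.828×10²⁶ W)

A ≈ 0.82

d = 1.31×10⁸ km = 1.31×10¹¹ m.
L = 4.20×10⁻³ × 3.828×10²⁶ = 1.61×10²⁴ W.
Flux: S = L/(4πd²) = 1.61×10²⁴/(4π×(1.31×10¹¹)²) = 7.46 W m⁻².
From T_eq⁴ = S(1−A)/(4σ): 1−A = 4σT_eq⁴/S.
1−A = 4 × 5.67×10⁻⁸ × (49.3)⁴ / 7.46 = 0.180.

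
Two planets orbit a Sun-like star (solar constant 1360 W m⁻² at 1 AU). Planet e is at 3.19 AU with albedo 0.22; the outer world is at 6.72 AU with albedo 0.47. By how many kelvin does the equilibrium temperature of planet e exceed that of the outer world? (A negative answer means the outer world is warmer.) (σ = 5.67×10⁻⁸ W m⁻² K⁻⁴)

T_eq = [S₀(1−A)/(4σd²)]^(1/4), so T ∝ (1−A)^(1/4) / √d.
T₁ = [1360×0.78/(4×5.67×10⁻⁸×3.19²)]^(1/4) = 146.42 K.
T₂ = [1360×0.53/(4×5.67×10⁻⁸×6.72²)]^(1/4) = 91.59 K.

ΔT ≈ 54.8 K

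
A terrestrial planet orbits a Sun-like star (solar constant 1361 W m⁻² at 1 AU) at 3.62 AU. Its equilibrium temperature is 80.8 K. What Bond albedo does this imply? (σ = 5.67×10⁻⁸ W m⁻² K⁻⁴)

Flux at 3.62 AU: S = 1361/3.62² = 104 W m⁻².
From T_eq⁴ = S(1−A)/(4σ): 1−A = 4σT_eq⁴/S.
1−A = 4 × 5.67×10⁻⁸ × (80.8)⁴ / 104 = 0.093.

A ≈ 0.91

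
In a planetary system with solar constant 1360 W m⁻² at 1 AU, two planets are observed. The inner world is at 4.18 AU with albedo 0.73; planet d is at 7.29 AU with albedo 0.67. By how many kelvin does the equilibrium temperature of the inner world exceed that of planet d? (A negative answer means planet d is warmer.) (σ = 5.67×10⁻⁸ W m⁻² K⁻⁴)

T_eq = [S₀(1−A)/(4σd²)]^(1/4), so T ∝ (1−A)^(1/4) / √d.
T₁ = [1360×0.27/(4×5.67×10⁻⁸×4.18²)]^(1/4) = 98.11 K.
T₂ = [1360×0.33/(4×5.67×10⁻⁸×7.29²)]^(1/4) = 78.12 K.

ΔT ≈ 20.0 K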